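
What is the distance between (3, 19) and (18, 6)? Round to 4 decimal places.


d = sqrt((18-3)^2 + (6-19)^2) = 19.8494

19.8494


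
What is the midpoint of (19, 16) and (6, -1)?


Midpoint = ((19+6)/2, (16+-1)/2) = (12.5, 7.5)

(12.5, 7.5)


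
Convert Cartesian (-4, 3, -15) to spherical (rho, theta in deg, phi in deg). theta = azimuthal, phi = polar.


rho = sqrt((-4)^2 + 3^2 + (-15)^2) = 15.8114
theta = atan2(3, -4) = 143.1301 deg
phi = acos(-15/15.8114) = 161.5651 deg

rho = 15.8114, theta = 143.1301 deg, phi = 161.5651 deg


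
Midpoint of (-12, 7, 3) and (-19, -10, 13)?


Midpoint = ((-12+-19)/2, (7+-10)/2, (3+13)/2) = (-15.5, -1.5, 8)

(-15.5, -1.5, 8)


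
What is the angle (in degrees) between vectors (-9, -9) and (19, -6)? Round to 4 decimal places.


dot = -9*19 + -9*-6 = -117
|u| = 12.7279, |v| = 19.9249
cos(angle) = -0.4614
angle = 117.4744 degrees

117.4744 degrees


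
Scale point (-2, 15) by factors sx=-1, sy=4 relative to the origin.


Scaling: (x*sx, y*sy) = (-2*-1, 15*4) = (2, 60)

(2, 60)


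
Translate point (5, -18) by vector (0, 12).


Translation: (x+dx, y+dy) = (5+0, -18+12) = (5, -6)

(5, -6)


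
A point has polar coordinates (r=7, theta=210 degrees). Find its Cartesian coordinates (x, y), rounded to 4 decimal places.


x = 7 * cos(210) = -6.0622
y = 7 * sin(210) = -3.5

(-6.0622, -3.5)


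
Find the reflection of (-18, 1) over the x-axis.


Reflection across x-axis: (x, y) -> (x, -y)
(-18, 1) -> (-18, -1)

(-18, -1)


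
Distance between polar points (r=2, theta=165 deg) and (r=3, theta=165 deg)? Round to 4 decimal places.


d = sqrt(r1^2 + r2^2 - 2*r1*r2*cos(t2-t1))
d = sqrt(2^2 + 3^2 - 2*2*3*cos(165-165)) = 1

1


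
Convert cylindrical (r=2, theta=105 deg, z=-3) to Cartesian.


x = 2 * cos(105) = -0.5176
y = 2 * sin(105) = 1.9319
z = -3

(-0.5176, 1.9319, -3)


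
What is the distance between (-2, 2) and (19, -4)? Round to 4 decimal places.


d = sqrt((19--2)^2 + (-4-2)^2) = 21.8403

21.8403


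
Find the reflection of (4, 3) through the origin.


Reflection through origin: (x, y) -> (-x, -y)
(4, 3) -> (-4, -3)

(-4, -3)


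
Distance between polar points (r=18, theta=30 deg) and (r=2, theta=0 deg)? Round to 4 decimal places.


d = sqrt(r1^2 + r2^2 - 2*r1*r2*cos(t2-t1))
d = sqrt(18^2 + 2^2 - 2*18*2*cos(0-30)) = 16.2987

16.2987


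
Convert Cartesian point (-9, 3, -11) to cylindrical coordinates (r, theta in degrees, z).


r = sqrt((-9)^2 + 3^2) = 9.4868
theta = atan2(3, -9) = 161.5651 deg
z = -11

r = 9.4868, theta = 161.5651 deg, z = -11


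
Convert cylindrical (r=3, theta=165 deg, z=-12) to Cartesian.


x = 3 * cos(165) = -2.8978
y = 3 * sin(165) = 0.7765
z = -12

(-2.8978, 0.7765, -12)


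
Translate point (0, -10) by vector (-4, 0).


Translation: (x+dx, y+dy) = (0+-4, -10+0) = (-4, -10)

(-4, -10)


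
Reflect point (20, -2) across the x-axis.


Reflection across x-axis: (x, y) -> (x, -y)
(20, -2) -> (20, 2)

(20, 2)


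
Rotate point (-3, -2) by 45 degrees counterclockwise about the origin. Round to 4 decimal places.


x' = -3*cos(45) - -2*sin(45) = -0.7071
y' = -3*sin(45) + -2*cos(45) = -3.5355

(-0.7071, -3.5355)


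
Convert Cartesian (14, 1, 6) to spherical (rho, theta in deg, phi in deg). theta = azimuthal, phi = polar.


rho = sqrt(14^2 + 1^2 + 6^2) = 15.2643
theta = atan2(1, 14) = 4.0856 deg
phi = acos(6/15.2643) = 66.8541 deg

rho = 15.2643, theta = 4.0856 deg, phi = 66.8541 deg


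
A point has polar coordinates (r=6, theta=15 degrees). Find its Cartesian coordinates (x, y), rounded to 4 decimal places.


x = 6 * cos(15) = 5.7956
y = 6 * sin(15) = 1.5529

(5.7956, 1.5529)


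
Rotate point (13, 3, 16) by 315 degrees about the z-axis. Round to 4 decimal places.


x' = 13*cos(315) - 3*sin(315) = 11.3137
y' = 13*sin(315) + 3*cos(315) = -7.0711
z' = 16

(11.3137, -7.0711, 16)


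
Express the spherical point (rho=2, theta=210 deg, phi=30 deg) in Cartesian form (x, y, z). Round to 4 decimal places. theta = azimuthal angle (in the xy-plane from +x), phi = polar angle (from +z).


x = 2 * sin(30) * cos(210) = -0.866
y = 2 * sin(30) * sin(210) = -0.5
z = 2 * cos(30) = 1.7321

(-0.866, -0.5, 1.7321)


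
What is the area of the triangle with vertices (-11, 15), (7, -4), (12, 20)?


Area = |x1(y2-y3) + x2(y3-y1) + x3(y1-y2)| / 2
= |-11*(-4-20) + 7*(20-15) + 12*(15--4)| / 2
= 263.5

263.5


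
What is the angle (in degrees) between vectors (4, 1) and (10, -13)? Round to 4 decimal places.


dot = 4*10 + 1*-13 = 27
|u| = 4.1231, |v| = 16.4012
cos(angle) = 0.3993
angle = 66.4677 degrees

66.4677 degrees


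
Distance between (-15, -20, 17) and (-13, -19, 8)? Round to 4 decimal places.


d = sqrt((-13--15)^2 + (-19--20)^2 + (8-17)^2) = 9.2736

9.2736


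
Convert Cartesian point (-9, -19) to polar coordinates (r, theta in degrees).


r = sqrt((-9)^2 + (-19)^2) = 21.0238
theta = atan2(-19, -9) = 244.6538 degrees

r = 21.0238, theta = 244.6538 degrees


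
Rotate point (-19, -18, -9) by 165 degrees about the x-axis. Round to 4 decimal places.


x' = -19
y' = -18*cos(165) - -9*sin(165) = 19.716
z' = -18*sin(165) + -9*cos(165) = 4.0346

(-19, 19.716, 4.0346)


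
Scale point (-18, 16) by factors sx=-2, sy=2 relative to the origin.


Scaling: (x*sx, y*sy) = (-18*-2, 16*2) = (36, 32)

(36, 32)


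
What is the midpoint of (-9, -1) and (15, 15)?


Midpoint = ((-9+15)/2, (-1+15)/2) = (3, 7)

(3, 7)


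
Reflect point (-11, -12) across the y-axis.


Reflection across y-axis: (x, y) -> (-x, y)
(-11, -12) -> (11, -12)

(11, -12)


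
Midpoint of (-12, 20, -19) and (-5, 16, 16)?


Midpoint = ((-12+-5)/2, (20+16)/2, (-19+16)/2) = (-8.5, 18, -1.5)

(-8.5, 18, -1.5)


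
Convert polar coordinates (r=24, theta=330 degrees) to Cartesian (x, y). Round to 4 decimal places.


x = 24 * cos(330) = 20.7846
y = 24 * sin(330) = -12

(20.7846, -12)


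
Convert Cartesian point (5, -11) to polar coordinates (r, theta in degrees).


r = sqrt(5^2 + (-11)^2) = 12.083
theta = atan2(-11, 5) = 294.444 degrees

r = 12.083, theta = 294.444 degrees


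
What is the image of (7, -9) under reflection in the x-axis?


Reflection across x-axis: (x, y) -> (x, -y)
(7, -9) -> (7, 9)

(7, 9)


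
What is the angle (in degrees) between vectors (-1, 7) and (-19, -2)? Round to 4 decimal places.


dot = -1*-19 + 7*-2 = 5
|u| = 7.0711, |v| = 19.105
cos(angle) = 0.037
angle = 87.8789 degrees

87.8789 degrees


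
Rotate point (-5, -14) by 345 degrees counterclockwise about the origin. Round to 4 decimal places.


x' = -5*cos(345) - -14*sin(345) = -8.4531
y' = -5*sin(345) + -14*cos(345) = -12.2289

(-8.4531, -12.2289)


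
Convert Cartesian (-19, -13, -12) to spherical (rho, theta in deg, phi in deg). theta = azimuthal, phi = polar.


rho = sqrt((-19)^2 + (-13)^2 + (-12)^2) = 25.9615
theta = atan2(-13, -19) = 214.3803 deg
phi = acos(-12/25.9615) = 117.5306 deg

rho = 25.9615, theta = 214.3803 deg, phi = 117.5306 deg


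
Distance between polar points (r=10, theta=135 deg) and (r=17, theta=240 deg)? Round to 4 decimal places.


d = sqrt(r1^2 + r2^2 - 2*r1*r2*cos(t2-t1))
d = sqrt(10^2 + 17^2 - 2*10*17*cos(240-135)) = 21.8403

21.8403


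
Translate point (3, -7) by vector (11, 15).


Translation: (x+dx, y+dy) = (3+11, -7+15) = (14, 8)

(14, 8)


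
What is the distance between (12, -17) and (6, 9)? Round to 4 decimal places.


d = sqrt((6-12)^2 + (9--17)^2) = 26.6833

26.6833


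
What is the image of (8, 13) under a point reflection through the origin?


Reflection through origin: (x, y) -> (-x, -y)
(8, 13) -> (-8, -13)

(-8, -13)


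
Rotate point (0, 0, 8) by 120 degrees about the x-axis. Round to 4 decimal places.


x' = 0
y' = 0*cos(120) - 8*sin(120) = -6.9282
z' = 0*sin(120) + 8*cos(120) = -4

(0, -6.9282, -4)


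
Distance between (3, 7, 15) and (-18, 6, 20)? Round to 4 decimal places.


d = sqrt((-18-3)^2 + (6-7)^2 + (20-15)^2) = 21.6102

21.6102


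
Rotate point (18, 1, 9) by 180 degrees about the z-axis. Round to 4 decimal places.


x' = 18*cos(180) - 1*sin(180) = -18
y' = 18*sin(180) + 1*cos(180) = -1
z' = 9

(-18, -1, 9)


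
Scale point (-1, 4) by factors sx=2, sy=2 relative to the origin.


Scaling: (x*sx, y*sy) = (-1*2, 4*2) = (-2, 8)

(-2, 8)


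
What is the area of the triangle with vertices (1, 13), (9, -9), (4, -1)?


Area = |x1(y2-y3) + x2(y3-y1) + x3(y1-y2)| / 2
= |1*(-9--1) + 9*(-1-13) + 4*(13--9)| / 2
= 23

23


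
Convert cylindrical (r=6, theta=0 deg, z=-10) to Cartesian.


x = 6 * cos(0) = 6
y = 6 * sin(0) = 0
z = -10

(6, 0, -10)


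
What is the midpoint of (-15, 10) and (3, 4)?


Midpoint = ((-15+3)/2, (10+4)/2) = (-6, 7)

(-6, 7)


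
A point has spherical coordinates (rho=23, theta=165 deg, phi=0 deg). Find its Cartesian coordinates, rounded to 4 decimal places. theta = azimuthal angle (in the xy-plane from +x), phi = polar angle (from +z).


x = 23 * sin(0) * cos(165) = 0
y = 23 * sin(0) * sin(165) = 0
z = 23 * cos(0) = 23

(0, 0, 23)


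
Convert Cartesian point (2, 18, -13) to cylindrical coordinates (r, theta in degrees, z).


r = sqrt(2^2 + 18^2) = 18.1108
theta = atan2(18, 2) = 83.6598 deg
z = -13

r = 18.1108, theta = 83.6598 deg, z = -13


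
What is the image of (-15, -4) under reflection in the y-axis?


Reflection across y-axis: (x, y) -> (-x, y)
(-15, -4) -> (15, -4)

(15, -4)


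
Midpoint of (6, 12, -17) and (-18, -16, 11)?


Midpoint = ((6+-18)/2, (12+-16)/2, (-17+11)/2) = (-6, -2, -3)

(-6, -2, -3)


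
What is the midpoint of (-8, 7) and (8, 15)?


Midpoint = ((-8+8)/2, (7+15)/2) = (0, 11)

(0, 11)


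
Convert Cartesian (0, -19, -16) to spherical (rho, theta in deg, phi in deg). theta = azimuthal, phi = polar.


rho = sqrt(0^2 + (-19)^2 + (-16)^2) = 24.8395
theta = atan2(-19, 0) = 270 deg
phi = acos(-16/24.8395) = 130.1009 deg

rho = 24.8395, theta = 270 deg, phi = 130.1009 deg


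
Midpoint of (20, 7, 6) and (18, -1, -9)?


Midpoint = ((20+18)/2, (7+-1)/2, (6+-9)/2) = (19, 3, -1.5)

(19, 3, -1.5)


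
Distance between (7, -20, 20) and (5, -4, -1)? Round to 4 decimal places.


d = sqrt((5-7)^2 + (-4--20)^2 + (-1-20)^2) = 26.4764

26.4764


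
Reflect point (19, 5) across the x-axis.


Reflection across x-axis: (x, y) -> (x, -y)
(19, 5) -> (19, -5)

(19, -5)


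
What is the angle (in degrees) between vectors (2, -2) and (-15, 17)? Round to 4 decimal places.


dot = 2*-15 + -2*17 = -64
|u| = 2.8284, |v| = 22.6716
cos(angle) = -0.9981
angle = 176.4237 degrees

176.4237 degrees


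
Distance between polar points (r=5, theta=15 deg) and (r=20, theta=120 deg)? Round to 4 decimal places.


d = sqrt(r1^2 + r2^2 - 2*r1*r2*cos(t2-t1))
d = sqrt(5^2 + 20^2 - 2*5*20*cos(120-15)) = 21.8349

21.8349


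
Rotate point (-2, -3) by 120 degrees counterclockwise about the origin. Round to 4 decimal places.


x' = -2*cos(120) - -3*sin(120) = 3.5981
y' = -2*sin(120) + -3*cos(120) = -0.2321

(3.5981, -0.2321)


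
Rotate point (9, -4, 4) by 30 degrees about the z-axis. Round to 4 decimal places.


x' = 9*cos(30) - -4*sin(30) = 9.7942
y' = 9*sin(30) + -4*cos(30) = 1.0359
z' = 4

(9.7942, 1.0359, 4)


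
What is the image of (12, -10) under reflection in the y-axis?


Reflection across y-axis: (x, y) -> (-x, y)
(12, -10) -> (-12, -10)

(-12, -10)


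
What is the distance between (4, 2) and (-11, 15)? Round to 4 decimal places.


d = sqrt((-11-4)^2 + (15-2)^2) = 19.8494

19.8494


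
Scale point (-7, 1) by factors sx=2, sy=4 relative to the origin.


Scaling: (x*sx, y*sy) = (-7*2, 1*4) = (-14, 4)

(-14, 4)


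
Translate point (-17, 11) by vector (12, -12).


Translation: (x+dx, y+dy) = (-17+12, 11+-12) = (-5, -1)

(-5, -1)


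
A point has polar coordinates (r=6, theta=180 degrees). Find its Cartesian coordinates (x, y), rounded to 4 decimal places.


x = 6 * cos(180) = -6
y = 6 * sin(180) = 0

(-6, 0)


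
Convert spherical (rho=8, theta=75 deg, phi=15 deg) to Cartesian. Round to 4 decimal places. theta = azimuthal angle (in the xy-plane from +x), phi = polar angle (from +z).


x = 8 * sin(15) * cos(75) = 0.5359
y = 8 * sin(15) * sin(75) = 2
z = 8 * cos(15) = 7.7274

(0.5359, 2, 7.7274)


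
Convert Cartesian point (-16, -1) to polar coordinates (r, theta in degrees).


r = sqrt((-16)^2 + (-1)^2) = 16.0312
theta = atan2(-1, -16) = 183.5763 degrees

r = 16.0312, theta = 183.5763 degrees


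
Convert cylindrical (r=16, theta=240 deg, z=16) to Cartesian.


x = 16 * cos(240) = -8
y = 16 * sin(240) = -13.8564
z = 16

(-8, -13.8564, 16)


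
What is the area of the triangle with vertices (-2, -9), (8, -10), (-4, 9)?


Area = |x1(y2-y3) + x2(y3-y1) + x3(y1-y2)| / 2
= |-2*(-10-9) + 8*(9--9) + -4*(-9--10)| / 2
= 89

89


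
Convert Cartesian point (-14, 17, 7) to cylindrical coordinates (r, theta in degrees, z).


r = sqrt((-14)^2 + 17^2) = 22.0227
theta = atan2(17, -14) = 129.4725 deg
z = 7

r = 22.0227, theta = 129.4725 deg, z = 7


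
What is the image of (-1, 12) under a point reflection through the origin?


Reflection through origin: (x, y) -> (-x, -y)
(-1, 12) -> (1, -12)

(1, -12)


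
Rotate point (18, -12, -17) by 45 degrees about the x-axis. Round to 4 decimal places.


x' = 18
y' = -12*cos(45) - -17*sin(45) = 3.5355
z' = -12*sin(45) + -17*cos(45) = -20.5061

(18, 3.5355, -20.5061)


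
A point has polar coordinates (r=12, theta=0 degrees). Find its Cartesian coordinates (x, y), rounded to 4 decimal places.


x = 12 * cos(0) = 12
y = 12 * sin(0) = 0

(12, 0)


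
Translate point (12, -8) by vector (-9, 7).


Translation: (x+dx, y+dy) = (12+-9, -8+7) = (3, -1)

(3, -1)


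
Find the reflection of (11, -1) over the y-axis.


Reflection across y-axis: (x, y) -> (-x, y)
(11, -1) -> (-11, -1)

(-11, -1)


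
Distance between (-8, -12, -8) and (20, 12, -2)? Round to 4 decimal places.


d = sqrt((20--8)^2 + (12--12)^2 + (-2--8)^2) = 37.3631

37.3631


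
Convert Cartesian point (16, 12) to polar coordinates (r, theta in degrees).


r = sqrt(16^2 + 12^2) = 20
theta = atan2(12, 16) = 36.8699 degrees

r = 20, theta = 36.8699 degrees


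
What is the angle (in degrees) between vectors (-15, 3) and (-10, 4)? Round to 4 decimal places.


dot = -15*-10 + 3*4 = 162
|u| = 15.2971, |v| = 10.7703
cos(angle) = 0.9833
angle = 10.4915 degrees

10.4915 degrees


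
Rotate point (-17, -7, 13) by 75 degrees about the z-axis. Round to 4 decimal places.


x' = -17*cos(75) - -7*sin(75) = 2.3616
y' = -17*sin(75) + -7*cos(75) = -18.2325
z' = 13

(2.3616, -18.2325, 13)


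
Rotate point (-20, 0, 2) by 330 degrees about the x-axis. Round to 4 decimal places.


x' = -20
y' = 0*cos(330) - 2*sin(330) = 1
z' = 0*sin(330) + 2*cos(330) = 1.7321

(-20, 1, 1.7321)


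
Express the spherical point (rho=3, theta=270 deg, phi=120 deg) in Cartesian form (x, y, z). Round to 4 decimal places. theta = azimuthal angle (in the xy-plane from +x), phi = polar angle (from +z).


x = 3 * sin(120) * cos(270) = 0
y = 3 * sin(120) * sin(270) = -2.5981
z = 3 * cos(120) = -1.5

(0, -2.5981, -1.5)


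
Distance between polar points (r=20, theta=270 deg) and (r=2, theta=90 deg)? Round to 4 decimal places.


d = sqrt(r1^2 + r2^2 - 2*r1*r2*cos(t2-t1))
d = sqrt(20^2 + 2^2 - 2*20*2*cos(90-270)) = 22

22


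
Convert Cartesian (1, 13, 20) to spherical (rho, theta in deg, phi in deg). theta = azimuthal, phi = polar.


rho = sqrt(1^2 + 13^2 + 20^2) = 23.8747
theta = atan2(13, 1) = 85.6013 deg
phi = acos(20/23.8747) = 33.1011 deg

rho = 23.8747, theta = 85.6013 deg, phi = 33.1011 deg


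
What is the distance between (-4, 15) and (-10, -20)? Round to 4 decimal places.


d = sqrt((-10--4)^2 + (-20-15)^2) = 35.5106

35.5106


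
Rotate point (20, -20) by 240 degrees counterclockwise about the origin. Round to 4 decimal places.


x' = 20*cos(240) - -20*sin(240) = -27.3205
y' = 20*sin(240) + -20*cos(240) = -7.3205

(-27.3205, -7.3205)


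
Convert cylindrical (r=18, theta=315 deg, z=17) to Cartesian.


x = 18 * cos(315) = 12.7279
y = 18 * sin(315) = -12.7279
z = 17

(12.7279, -12.7279, 17)


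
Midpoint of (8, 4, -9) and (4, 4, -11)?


Midpoint = ((8+4)/2, (4+4)/2, (-9+-11)/2) = (6, 4, -10)

(6, 4, -10)


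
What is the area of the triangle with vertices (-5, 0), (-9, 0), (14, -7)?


Area = |x1(y2-y3) + x2(y3-y1) + x3(y1-y2)| / 2
= |-5*(0--7) + -9*(-7-0) + 14*(0-0)| / 2
= 14

14


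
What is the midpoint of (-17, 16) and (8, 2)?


Midpoint = ((-17+8)/2, (16+2)/2) = (-4.5, 9)

(-4.5, 9)


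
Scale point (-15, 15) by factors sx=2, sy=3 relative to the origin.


Scaling: (x*sx, y*sy) = (-15*2, 15*3) = (-30, 45)

(-30, 45)


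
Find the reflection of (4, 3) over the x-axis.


Reflection across x-axis: (x, y) -> (x, -y)
(4, 3) -> (4, -3)

(4, -3)


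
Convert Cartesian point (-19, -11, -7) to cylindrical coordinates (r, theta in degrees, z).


r = sqrt((-19)^2 + (-11)^2) = 21.9545
theta = atan2(-11, -19) = 210.0686 deg
z = -7

r = 21.9545, theta = 210.0686 deg, z = -7


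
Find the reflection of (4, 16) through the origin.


Reflection through origin: (x, y) -> (-x, -y)
(4, 16) -> (-4, -16)

(-4, -16)


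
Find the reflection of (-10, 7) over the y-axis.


Reflection across y-axis: (x, y) -> (-x, y)
(-10, 7) -> (10, 7)

(10, 7)


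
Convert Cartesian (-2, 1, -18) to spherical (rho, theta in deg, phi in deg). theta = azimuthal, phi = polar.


rho = sqrt((-2)^2 + 1^2 + (-18)^2) = 18.1384
theta = atan2(1, -2) = 153.4349 deg
phi = acos(-18/18.1384) = 172.9187 deg

rho = 18.1384, theta = 153.4349 deg, phi = 172.9187 deg


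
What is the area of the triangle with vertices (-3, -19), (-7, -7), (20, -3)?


Area = |x1(y2-y3) + x2(y3-y1) + x3(y1-y2)| / 2
= |-3*(-7--3) + -7*(-3--19) + 20*(-19--7)| / 2
= 170

170


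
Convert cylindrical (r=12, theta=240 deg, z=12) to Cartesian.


x = 12 * cos(240) = -6
y = 12 * sin(240) = -10.3923
z = 12

(-6, -10.3923, 12)


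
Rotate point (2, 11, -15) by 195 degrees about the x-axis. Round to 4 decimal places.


x' = 2
y' = 11*cos(195) - -15*sin(195) = -14.5075
z' = 11*sin(195) + -15*cos(195) = 11.6419

(2, -14.5075, 11.6419)


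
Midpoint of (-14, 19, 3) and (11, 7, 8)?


Midpoint = ((-14+11)/2, (19+7)/2, (3+8)/2) = (-1.5, 13, 5.5)

(-1.5, 13, 5.5)


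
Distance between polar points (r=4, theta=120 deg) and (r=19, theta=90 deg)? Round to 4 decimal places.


d = sqrt(r1^2 + r2^2 - 2*r1*r2*cos(t2-t1))
d = sqrt(4^2 + 19^2 - 2*4*19*cos(90-120)) = 15.6641

15.6641


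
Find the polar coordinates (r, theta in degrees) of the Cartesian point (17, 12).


r = sqrt(17^2 + 12^2) = 20.8087
theta = atan2(12, 17) = 35.2176 degrees

r = 20.8087, theta = 35.2176 degrees


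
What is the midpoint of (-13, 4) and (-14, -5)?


Midpoint = ((-13+-14)/2, (4+-5)/2) = (-13.5, -0.5)

(-13.5, -0.5)


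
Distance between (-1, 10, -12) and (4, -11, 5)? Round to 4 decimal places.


d = sqrt((4--1)^2 + (-11-10)^2 + (5--12)^2) = 27.4773

27.4773


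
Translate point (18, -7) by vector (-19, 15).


Translation: (x+dx, y+dy) = (18+-19, -7+15) = (-1, 8)

(-1, 8)


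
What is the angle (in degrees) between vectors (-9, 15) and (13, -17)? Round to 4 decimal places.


dot = -9*13 + 15*-17 = -372
|u| = 17.4929, |v| = 21.4009
cos(angle) = -0.9937
angle = 173.5584 degrees

173.5584 degrees


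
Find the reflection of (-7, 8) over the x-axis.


Reflection across x-axis: (x, y) -> (x, -y)
(-7, 8) -> (-7, -8)

(-7, -8)


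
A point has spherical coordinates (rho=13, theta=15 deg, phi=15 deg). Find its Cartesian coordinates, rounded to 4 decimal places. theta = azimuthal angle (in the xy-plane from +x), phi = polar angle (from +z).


x = 13 * sin(15) * cos(15) = 3.25
y = 13 * sin(15) * sin(15) = 0.8708
z = 13 * cos(15) = 12.557

(3.25, 0.8708, 12.557)


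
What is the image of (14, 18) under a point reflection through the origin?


Reflection through origin: (x, y) -> (-x, -y)
(14, 18) -> (-14, -18)

(-14, -18)


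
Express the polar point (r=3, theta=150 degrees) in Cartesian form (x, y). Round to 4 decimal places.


x = 3 * cos(150) = -2.5981
y = 3 * sin(150) = 1.5

(-2.5981, 1.5)


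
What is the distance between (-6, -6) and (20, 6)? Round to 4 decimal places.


d = sqrt((20--6)^2 + (6--6)^2) = 28.6356

28.6356


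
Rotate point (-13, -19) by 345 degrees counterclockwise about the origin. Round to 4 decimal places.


x' = -13*cos(345) - -19*sin(345) = -17.4746
y' = -13*sin(345) + -19*cos(345) = -14.9879

(-17.4746, -14.9879)


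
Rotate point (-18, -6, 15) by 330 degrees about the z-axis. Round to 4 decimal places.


x' = -18*cos(330) - -6*sin(330) = -18.5885
y' = -18*sin(330) + -6*cos(330) = 3.8038
z' = 15

(-18.5885, 3.8038, 15)


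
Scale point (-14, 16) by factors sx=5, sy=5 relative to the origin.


Scaling: (x*sx, y*sy) = (-14*5, 16*5) = (-70, 80)

(-70, 80)


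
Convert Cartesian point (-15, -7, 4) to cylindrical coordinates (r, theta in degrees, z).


r = sqrt((-15)^2 + (-7)^2) = 16.5529
theta = atan2(-7, -15) = 205.0169 deg
z = 4

r = 16.5529, theta = 205.0169 deg, z = 4


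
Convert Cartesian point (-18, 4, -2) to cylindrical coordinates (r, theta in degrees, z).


r = sqrt((-18)^2 + 4^2) = 18.4391
theta = atan2(4, -18) = 167.4712 deg
z = -2

r = 18.4391, theta = 167.4712 deg, z = -2


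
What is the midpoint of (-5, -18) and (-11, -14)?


Midpoint = ((-5+-11)/2, (-18+-14)/2) = (-8, -16)

(-8, -16)


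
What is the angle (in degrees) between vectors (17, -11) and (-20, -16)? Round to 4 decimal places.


dot = 17*-20 + -11*-16 = -164
|u| = 20.2485, |v| = 25.6125
cos(angle) = -0.3162
angle = 108.4349 degrees

108.4349 degrees


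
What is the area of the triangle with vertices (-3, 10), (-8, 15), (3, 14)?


Area = |x1(y2-y3) + x2(y3-y1) + x3(y1-y2)| / 2
= |-3*(15-14) + -8*(14-10) + 3*(10-15)| / 2
= 25

25


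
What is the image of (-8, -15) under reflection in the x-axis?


Reflection across x-axis: (x, y) -> (x, -y)
(-8, -15) -> (-8, 15)

(-8, 15)


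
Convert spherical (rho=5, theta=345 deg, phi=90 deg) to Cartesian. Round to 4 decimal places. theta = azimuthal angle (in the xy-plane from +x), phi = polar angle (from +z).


x = 5 * sin(90) * cos(345) = 4.8296
y = 5 * sin(90) * sin(345) = -1.2941
z = 5 * cos(90) = 0

(4.8296, -1.2941, 0)


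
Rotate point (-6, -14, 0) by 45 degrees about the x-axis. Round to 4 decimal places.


x' = -6
y' = -14*cos(45) - 0*sin(45) = -9.8995
z' = -14*sin(45) + 0*cos(45) = -9.8995

(-6, -9.8995, -9.8995)


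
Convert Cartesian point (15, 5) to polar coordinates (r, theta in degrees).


r = sqrt(15^2 + 5^2) = 15.8114
theta = atan2(5, 15) = 18.4349 degrees

r = 15.8114, theta = 18.4349 degrees


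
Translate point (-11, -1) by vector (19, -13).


Translation: (x+dx, y+dy) = (-11+19, -1+-13) = (8, -14)

(8, -14)


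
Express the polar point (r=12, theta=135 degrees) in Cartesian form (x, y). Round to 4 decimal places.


x = 12 * cos(135) = -8.4853
y = 12 * sin(135) = 8.4853

(-8.4853, 8.4853)


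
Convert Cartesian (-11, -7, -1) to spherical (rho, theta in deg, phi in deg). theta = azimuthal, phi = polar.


rho = sqrt((-11)^2 + (-7)^2 + (-1)^2) = 13.0767
theta = atan2(-7, -11) = 212.4712 deg
phi = acos(-1/13.0767) = 94.3858 deg

rho = 13.0767, theta = 212.4712 deg, phi = 94.3858 deg


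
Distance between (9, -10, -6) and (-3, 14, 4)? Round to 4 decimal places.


d = sqrt((-3-9)^2 + (14--10)^2 + (4--6)^2) = 28.6356

28.6356


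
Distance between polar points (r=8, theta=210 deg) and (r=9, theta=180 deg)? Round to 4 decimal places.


d = sqrt(r1^2 + r2^2 - 2*r1*r2*cos(t2-t1))
d = sqrt(8^2 + 9^2 - 2*8*9*cos(180-210)) = 4.5047

4.5047


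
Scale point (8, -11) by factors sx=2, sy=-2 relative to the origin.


Scaling: (x*sx, y*sy) = (8*2, -11*-2) = (16, 22)

(16, 22)


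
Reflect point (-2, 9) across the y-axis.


Reflection across y-axis: (x, y) -> (-x, y)
(-2, 9) -> (2, 9)

(2, 9)


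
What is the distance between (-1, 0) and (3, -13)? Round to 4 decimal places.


d = sqrt((3--1)^2 + (-13-0)^2) = 13.6015

13.6015


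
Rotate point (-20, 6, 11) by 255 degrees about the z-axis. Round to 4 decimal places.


x' = -20*cos(255) - 6*sin(255) = 10.9719
y' = -20*sin(255) + 6*cos(255) = 17.7656
z' = 11

(10.9719, 17.7656, 11)


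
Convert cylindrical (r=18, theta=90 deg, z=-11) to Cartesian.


x = 18 * cos(90) = 0
y = 18 * sin(90) = 18
z = -11

(0, 18, -11)


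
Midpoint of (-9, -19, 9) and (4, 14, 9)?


Midpoint = ((-9+4)/2, (-19+14)/2, (9+9)/2) = (-2.5, -2.5, 9)

(-2.5, -2.5, 9)


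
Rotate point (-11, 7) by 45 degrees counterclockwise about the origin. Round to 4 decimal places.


x' = -11*cos(45) - 7*sin(45) = -12.7279
y' = -11*sin(45) + 7*cos(45) = -2.8284

(-12.7279, -2.8284)


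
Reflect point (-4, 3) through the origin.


Reflection through origin: (x, y) -> (-x, -y)
(-4, 3) -> (4, -3)

(4, -3)


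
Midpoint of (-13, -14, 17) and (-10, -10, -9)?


Midpoint = ((-13+-10)/2, (-14+-10)/2, (17+-9)/2) = (-11.5, -12, 4)

(-11.5, -12, 4)


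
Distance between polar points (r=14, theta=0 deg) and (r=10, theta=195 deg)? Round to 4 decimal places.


d = sqrt(r1^2 + r2^2 - 2*r1*r2*cos(t2-t1))
d = sqrt(14^2 + 10^2 - 2*14*10*cos(195-0)) = 23.8004

23.8004


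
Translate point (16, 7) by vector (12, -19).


Translation: (x+dx, y+dy) = (16+12, 7+-19) = (28, -12)

(28, -12)


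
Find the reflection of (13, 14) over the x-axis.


Reflection across x-axis: (x, y) -> (x, -y)
(13, 14) -> (13, -14)

(13, -14)


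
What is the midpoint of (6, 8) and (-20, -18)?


Midpoint = ((6+-20)/2, (8+-18)/2) = (-7, -5)

(-7, -5)


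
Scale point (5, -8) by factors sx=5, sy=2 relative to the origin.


Scaling: (x*sx, y*sy) = (5*5, -8*2) = (25, -16)

(25, -16)


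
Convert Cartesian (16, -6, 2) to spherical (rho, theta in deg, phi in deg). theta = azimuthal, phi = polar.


rho = sqrt(16^2 + (-6)^2 + 2^2) = 17.2047
theta = atan2(-6, 16) = 339.444 deg
phi = acos(2/17.2047) = 83.3244 deg

rho = 17.2047, theta = 339.444 deg, phi = 83.3244 deg


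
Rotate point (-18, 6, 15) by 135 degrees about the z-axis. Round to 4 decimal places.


x' = -18*cos(135) - 6*sin(135) = 8.4853
y' = -18*sin(135) + 6*cos(135) = -16.9706
z' = 15

(8.4853, -16.9706, 15)


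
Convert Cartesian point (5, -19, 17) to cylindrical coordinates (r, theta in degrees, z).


r = sqrt(5^2 + (-19)^2) = 19.6469
theta = atan2(-19, 5) = 284.7436 deg
z = 17

r = 19.6469, theta = 284.7436 deg, z = 17


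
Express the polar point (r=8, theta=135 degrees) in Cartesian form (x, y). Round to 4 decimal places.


x = 8 * cos(135) = -5.6569
y = 8 * sin(135) = 5.6569

(-5.6569, 5.6569)


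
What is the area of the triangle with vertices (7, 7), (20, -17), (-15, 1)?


Area = |x1(y2-y3) + x2(y3-y1) + x3(y1-y2)| / 2
= |7*(-17-1) + 20*(1-7) + -15*(7--17)| / 2
= 303

303


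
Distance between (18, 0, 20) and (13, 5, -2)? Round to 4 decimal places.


d = sqrt((13-18)^2 + (5-0)^2 + (-2-20)^2) = 23.1084

23.1084


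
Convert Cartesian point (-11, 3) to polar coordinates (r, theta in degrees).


r = sqrt((-11)^2 + 3^2) = 11.4018
theta = atan2(3, -11) = 164.7449 degrees

r = 11.4018, theta = 164.7449 degrees


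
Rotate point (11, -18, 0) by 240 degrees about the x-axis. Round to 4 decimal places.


x' = 11
y' = -18*cos(240) - 0*sin(240) = 9
z' = -18*sin(240) + 0*cos(240) = 15.5885

(11, 9, 15.5885)


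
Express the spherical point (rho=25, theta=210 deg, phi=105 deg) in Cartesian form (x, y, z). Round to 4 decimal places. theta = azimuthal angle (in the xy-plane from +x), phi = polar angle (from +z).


x = 25 * sin(105) * cos(210) = -20.9129
y = 25 * sin(105) * sin(210) = -12.0741
z = 25 * cos(105) = -6.4705

(-20.9129, -12.0741, -6.4705)


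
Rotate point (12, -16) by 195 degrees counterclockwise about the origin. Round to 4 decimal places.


x' = 12*cos(195) - -16*sin(195) = -15.7322
y' = 12*sin(195) + -16*cos(195) = 12.349

(-15.7322, 12.349)


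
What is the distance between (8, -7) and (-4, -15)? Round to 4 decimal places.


d = sqrt((-4-8)^2 + (-15--7)^2) = 14.4222

14.4222


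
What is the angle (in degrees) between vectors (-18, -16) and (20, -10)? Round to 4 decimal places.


dot = -18*20 + -16*-10 = -200
|u| = 24.0832, |v| = 22.3607
cos(angle) = -0.3714
angle = 111.8014 degrees

111.8014 degrees


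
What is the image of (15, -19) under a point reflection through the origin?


Reflection through origin: (x, y) -> (-x, -y)
(15, -19) -> (-15, 19)

(-15, 19)


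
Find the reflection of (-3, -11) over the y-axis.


Reflection across y-axis: (x, y) -> (-x, y)
(-3, -11) -> (3, -11)

(3, -11)


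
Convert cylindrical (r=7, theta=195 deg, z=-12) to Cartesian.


x = 7 * cos(195) = -6.7615
y = 7 * sin(195) = -1.8117
z = -12

(-6.7615, -1.8117, -12)


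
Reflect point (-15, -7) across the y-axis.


Reflection across y-axis: (x, y) -> (-x, y)
(-15, -7) -> (15, -7)

(15, -7)


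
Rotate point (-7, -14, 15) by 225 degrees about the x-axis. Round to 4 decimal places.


x' = -7
y' = -14*cos(225) - 15*sin(225) = 20.5061
z' = -14*sin(225) + 15*cos(225) = -0.7071

(-7, 20.5061, -0.7071)


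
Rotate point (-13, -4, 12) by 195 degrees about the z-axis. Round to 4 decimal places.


x' = -13*cos(195) - -4*sin(195) = 11.5218
y' = -13*sin(195) + -4*cos(195) = 7.2284
z' = 12

(11.5218, 7.2284, 12)


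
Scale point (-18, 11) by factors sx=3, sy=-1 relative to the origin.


Scaling: (x*sx, y*sy) = (-18*3, 11*-1) = (-54, -11)

(-54, -11)


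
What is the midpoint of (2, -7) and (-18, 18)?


Midpoint = ((2+-18)/2, (-7+18)/2) = (-8, 5.5)

(-8, 5.5)


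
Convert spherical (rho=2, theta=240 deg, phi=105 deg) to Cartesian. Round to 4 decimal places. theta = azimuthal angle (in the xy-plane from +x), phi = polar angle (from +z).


x = 2 * sin(105) * cos(240) = -0.9659
y = 2 * sin(105) * sin(240) = -1.673
z = 2 * cos(105) = -0.5176

(-0.9659, -1.673, -0.5176)


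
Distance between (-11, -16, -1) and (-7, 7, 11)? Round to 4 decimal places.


d = sqrt((-7--11)^2 + (7--16)^2 + (11--1)^2) = 26.2488

26.2488


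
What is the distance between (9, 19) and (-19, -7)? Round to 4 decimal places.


d = sqrt((-19-9)^2 + (-7-19)^2) = 38.2099

38.2099


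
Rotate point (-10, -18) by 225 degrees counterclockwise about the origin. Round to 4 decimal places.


x' = -10*cos(225) - -18*sin(225) = -5.6569
y' = -10*sin(225) + -18*cos(225) = 19.799

(-5.6569, 19.799)


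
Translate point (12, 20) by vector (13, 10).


Translation: (x+dx, y+dy) = (12+13, 20+10) = (25, 30)

(25, 30)


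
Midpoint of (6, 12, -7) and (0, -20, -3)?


Midpoint = ((6+0)/2, (12+-20)/2, (-7+-3)/2) = (3, -4, -5)

(3, -4, -5)


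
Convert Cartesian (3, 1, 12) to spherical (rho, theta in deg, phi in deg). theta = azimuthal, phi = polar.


rho = sqrt(3^2 + 1^2 + 12^2) = 12.4097
theta = atan2(1, 3) = 18.4349 deg
phi = acos(12/12.4097) = 14.7631 deg

rho = 12.4097, theta = 18.4349 deg, phi = 14.7631 deg


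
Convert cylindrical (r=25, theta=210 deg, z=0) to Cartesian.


x = 25 * cos(210) = -21.6506
y = 25 * sin(210) = -12.5
z = 0

(-21.6506, -12.5, 0)


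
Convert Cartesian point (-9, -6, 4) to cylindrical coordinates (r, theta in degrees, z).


r = sqrt((-9)^2 + (-6)^2) = 10.8167
theta = atan2(-6, -9) = 213.6901 deg
z = 4

r = 10.8167, theta = 213.6901 deg, z = 4


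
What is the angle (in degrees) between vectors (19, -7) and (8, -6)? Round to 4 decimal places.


dot = 19*8 + -7*-6 = 194
|u| = 20.2485, |v| = 10
cos(angle) = 0.9581
angle = 16.645 degrees

16.645 degrees


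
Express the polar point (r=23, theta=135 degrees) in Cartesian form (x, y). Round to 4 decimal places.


x = 23 * cos(135) = -16.2635
y = 23 * sin(135) = 16.2635

(-16.2635, 16.2635)


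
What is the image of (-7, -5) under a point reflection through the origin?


Reflection through origin: (x, y) -> (-x, -y)
(-7, -5) -> (7, 5)

(7, 5)


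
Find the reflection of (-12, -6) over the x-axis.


Reflection across x-axis: (x, y) -> (x, -y)
(-12, -6) -> (-12, 6)

(-12, 6)


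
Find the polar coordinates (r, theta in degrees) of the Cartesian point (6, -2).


r = sqrt(6^2 + (-2)^2) = 6.3246
theta = atan2(-2, 6) = 341.5651 degrees

r = 6.3246, theta = 341.5651 degrees


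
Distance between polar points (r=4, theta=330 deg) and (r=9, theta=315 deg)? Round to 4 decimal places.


d = sqrt(r1^2 + r2^2 - 2*r1*r2*cos(t2-t1))
d = sqrt(4^2 + 9^2 - 2*4*9*cos(315-330)) = 5.2396

5.2396


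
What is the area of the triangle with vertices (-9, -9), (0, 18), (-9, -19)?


Area = |x1(y2-y3) + x2(y3-y1) + x3(y1-y2)| / 2
= |-9*(18--19) + 0*(-19--9) + -9*(-9-18)| / 2
= 45

45


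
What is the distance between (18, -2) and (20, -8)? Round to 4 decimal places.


d = sqrt((20-18)^2 + (-8--2)^2) = 6.3246

6.3246


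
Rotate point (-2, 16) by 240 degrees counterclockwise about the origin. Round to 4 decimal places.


x' = -2*cos(240) - 16*sin(240) = 14.8564
y' = -2*sin(240) + 16*cos(240) = -6.2679

(14.8564, -6.2679)


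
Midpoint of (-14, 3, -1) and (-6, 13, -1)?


Midpoint = ((-14+-6)/2, (3+13)/2, (-1+-1)/2) = (-10, 8, -1)

(-10, 8, -1)


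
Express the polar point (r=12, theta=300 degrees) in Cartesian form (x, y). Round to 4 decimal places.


x = 12 * cos(300) = 6
y = 12 * sin(300) = -10.3923

(6, -10.3923)


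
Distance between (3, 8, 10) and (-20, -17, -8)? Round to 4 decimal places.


d = sqrt((-20-3)^2 + (-17-8)^2 + (-8-10)^2) = 38.4448

38.4448


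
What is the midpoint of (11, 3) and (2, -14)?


Midpoint = ((11+2)/2, (3+-14)/2) = (6.5, -5.5)

(6.5, -5.5)


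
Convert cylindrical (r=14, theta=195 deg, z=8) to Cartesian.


x = 14 * cos(195) = -13.523
y = 14 * sin(195) = -3.6235
z = 8

(-13.523, -3.6235, 8)


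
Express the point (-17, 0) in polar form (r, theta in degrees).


r = sqrt((-17)^2 + 0^2) = 17
theta = atan2(0, -17) = 180 degrees

r = 17, theta = 180 degrees


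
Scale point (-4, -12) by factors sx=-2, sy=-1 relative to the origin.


Scaling: (x*sx, y*sy) = (-4*-2, -12*-1) = (8, 12)

(8, 12)


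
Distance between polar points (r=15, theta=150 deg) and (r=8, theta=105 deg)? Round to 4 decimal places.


d = sqrt(r1^2 + r2^2 - 2*r1*r2*cos(t2-t1))
d = sqrt(15^2 + 8^2 - 2*15*8*cos(105-150)) = 10.9222

10.9222


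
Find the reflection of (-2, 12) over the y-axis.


Reflection across y-axis: (x, y) -> (-x, y)
(-2, 12) -> (2, 12)

(2, 12)


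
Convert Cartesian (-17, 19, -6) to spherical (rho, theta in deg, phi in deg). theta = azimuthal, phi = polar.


rho = sqrt((-17)^2 + 19^2 + (-6)^2) = 26.1916
theta = atan2(19, -17) = 131.8202 deg
phi = acos(-6/26.1916) = 103.243 deg

rho = 26.1916, theta = 131.8202 deg, phi = 103.243 deg


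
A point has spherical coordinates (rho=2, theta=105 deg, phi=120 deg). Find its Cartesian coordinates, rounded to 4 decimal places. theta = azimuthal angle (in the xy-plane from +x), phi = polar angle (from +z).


x = 2 * sin(120) * cos(105) = -0.4483
y = 2 * sin(120) * sin(105) = 1.673
z = 2 * cos(120) = -1

(-0.4483, 1.673, -1)


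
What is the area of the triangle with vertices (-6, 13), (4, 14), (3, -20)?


Area = |x1(y2-y3) + x2(y3-y1) + x3(y1-y2)| / 2
= |-6*(14--20) + 4*(-20-13) + 3*(13-14)| / 2
= 169.5

169.5


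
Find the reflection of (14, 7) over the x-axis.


Reflection across x-axis: (x, y) -> (x, -y)
(14, 7) -> (14, -7)

(14, -7)


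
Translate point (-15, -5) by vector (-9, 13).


Translation: (x+dx, y+dy) = (-15+-9, -5+13) = (-24, 8)

(-24, 8)


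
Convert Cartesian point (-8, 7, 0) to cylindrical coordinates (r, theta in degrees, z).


r = sqrt((-8)^2 + 7^2) = 10.6301
theta = atan2(7, -8) = 138.8141 deg
z = 0

r = 10.6301, theta = 138.8141 deg, z = 0


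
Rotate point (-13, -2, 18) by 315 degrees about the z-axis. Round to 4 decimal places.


x' = -13*cos(315) - -2*sin(315) = -10.6066
y' = -13*sin(315) + -2*cos(315) = 7.7782
z' = 18

(-10.6066, 7.7782, 18)


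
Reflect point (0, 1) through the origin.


Reflection through origin: (x, y) -> (-x, -y)
(0, 1) -> (0, -1)

(0, -1)


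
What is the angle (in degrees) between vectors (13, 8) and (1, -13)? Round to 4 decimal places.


dot = 13*1 + 8*-13 = -91
|u| = 15.2643, |v| = 13.0384
cos(angle) = -0.4572
angle = 117.2088 degrees

117.2088 degrees


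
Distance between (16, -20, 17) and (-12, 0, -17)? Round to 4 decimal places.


d = sqrt((-12-16)^2 + (0--20)^2 + (-17-17)^2) = 48.3735

48.3735


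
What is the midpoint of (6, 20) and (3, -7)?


Midpoint = ((6+3)/2, (20+-7)/2) = (4.5, 6.5)

(4.5, 6.5)


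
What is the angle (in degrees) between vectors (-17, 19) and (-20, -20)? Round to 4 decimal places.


dot = -17*-20 + 19*-20 = -40
|u| = 25.4951, |v| = 28.2843
cos(angle) = -0.0555
angle = 93.1798 degrees

93.1798 degrees


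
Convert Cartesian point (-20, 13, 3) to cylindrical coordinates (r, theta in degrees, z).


r = sqrt((-20)^2 + 13^2) = 23.8537
theta = atan2(13, -20) = 146.9761 deg
z = 3

r = 23.8537, theta = 146.9761 deg, z = 3


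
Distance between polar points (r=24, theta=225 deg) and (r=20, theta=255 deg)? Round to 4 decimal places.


d = sqrt(r1^2 + r2^2 - 2*r1*r2*cos(t2-t1))
d = sqrt(24^2 + 20^2 - 2*24*20*cos(255-225)) = 12.0256

12.0256


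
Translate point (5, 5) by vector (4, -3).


Translation: (x+dx, y+dy) = (5+4, 5+-3) = (9, 2)

(9, 2)


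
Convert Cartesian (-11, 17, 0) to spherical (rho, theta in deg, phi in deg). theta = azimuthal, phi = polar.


rho = sqrt((-11)^2 + 17^2 + 0^2) = 20.2485
theta = atan2(17, -11) = 122.9052 deg
phi = acos(0/20.2485) = 90 deg

rho = 20.2485, theta = 122.9052 deg, phi = 90 deg


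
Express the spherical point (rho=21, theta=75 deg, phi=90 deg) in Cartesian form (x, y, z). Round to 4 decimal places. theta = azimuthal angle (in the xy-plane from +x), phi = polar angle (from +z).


x = 21 * sin(90) * cos(75) = 5.4352
y = 21 * sin(90) * sin(75) = 20.2844
z = 21 * cos(90) = 0

(5.4352, 20.2844, 0)


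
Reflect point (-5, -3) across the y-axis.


Reflection across y-axis: (x, y) -> (-x, y)
(-5, -3) -> (5, -3)

(5, -3)


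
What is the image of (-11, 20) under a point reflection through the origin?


Reflection through origin: (x, y) -> (-x, -y)
(-11, 20) -> (11, -20)

(11, -20)


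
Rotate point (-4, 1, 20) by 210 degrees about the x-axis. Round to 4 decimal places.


x' = -4
y' = 1*cos(210) - 20*sin(210) = 9.134
z' = 1*sin(210) + 20*cos(210) = -17.8205

(-4, 9.134, -17.8205)


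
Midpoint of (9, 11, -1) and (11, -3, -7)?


Midpoint = ((9+11)/2, (11+-3)/2, (-1+-7)/2) = (10, 4, -4)

(10, 4, -4)


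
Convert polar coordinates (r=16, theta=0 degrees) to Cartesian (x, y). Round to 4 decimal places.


x = 16 * cos(0) = 16
y = 16 * sin(0) = 0

(16, 0)


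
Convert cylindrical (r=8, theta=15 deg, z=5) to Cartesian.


x = 8 * cos(15) = 7.7274
y = 8 * sin(15) = 2.0706
z = 5

(7.7274, 2.0706, 5)


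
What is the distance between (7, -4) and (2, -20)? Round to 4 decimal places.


d = sqrt((2-7)^2 + (-20--4)^2) = 16.7631

16.7631


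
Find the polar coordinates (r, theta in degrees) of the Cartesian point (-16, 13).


r = sqrt((-16)^2 + 13^2) = 20.6155
theta = atan2(13, -16) = 140.9061 degrees

r = 20.6155, theta = 140.9061 degrees
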